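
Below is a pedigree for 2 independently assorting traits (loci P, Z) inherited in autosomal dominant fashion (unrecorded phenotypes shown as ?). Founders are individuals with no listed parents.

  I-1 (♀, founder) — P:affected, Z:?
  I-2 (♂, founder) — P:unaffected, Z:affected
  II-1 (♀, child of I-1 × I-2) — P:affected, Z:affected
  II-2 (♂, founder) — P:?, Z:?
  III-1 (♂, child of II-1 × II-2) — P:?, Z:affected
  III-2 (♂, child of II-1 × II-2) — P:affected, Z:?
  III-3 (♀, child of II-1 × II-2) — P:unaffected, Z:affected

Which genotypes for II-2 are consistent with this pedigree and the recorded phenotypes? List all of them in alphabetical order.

P/I-1 aff ·: Pp|PP
P/I-2 un ·: pp
P/II-1 aff I-1×I-2: Pp
P/II-2 ? ·: pp|Pp
P/III-1 ? II-1×II-2: pp|Pp|PP
P/III-2 aff II-1×II-2: Pp|PP
P/III-3 un II-1×II-2: pp
⇒ P over [I-1,I-2,II-1,II-2,III-1,III-2,III-3]: 16 consistent
Z/I-1 ? ·: zz|Zz|ZZ
Z/I-2 aff ·: Zz|ZZ
Z/II-1 aff I-1×I-2: Zz|ZZ
Z/II-2 ? ·: zz|Zz|ZZ
Z/III-1 aff II-1×II-2: Zz|ZZ
Z/III-2 ? II-1×II-2: zz|Zz|ZZ
Z/III-3 aff II-1×II-2: Zz|ZZ
⇒ Z over [I-1,I-2,II-1,II-2,III-1,III-2,III-3]: 150 consistent

II-2 ∈ {Pp ZZ, Pp Zz, Pp zz, pp ZZ, pp Zz, pp zz}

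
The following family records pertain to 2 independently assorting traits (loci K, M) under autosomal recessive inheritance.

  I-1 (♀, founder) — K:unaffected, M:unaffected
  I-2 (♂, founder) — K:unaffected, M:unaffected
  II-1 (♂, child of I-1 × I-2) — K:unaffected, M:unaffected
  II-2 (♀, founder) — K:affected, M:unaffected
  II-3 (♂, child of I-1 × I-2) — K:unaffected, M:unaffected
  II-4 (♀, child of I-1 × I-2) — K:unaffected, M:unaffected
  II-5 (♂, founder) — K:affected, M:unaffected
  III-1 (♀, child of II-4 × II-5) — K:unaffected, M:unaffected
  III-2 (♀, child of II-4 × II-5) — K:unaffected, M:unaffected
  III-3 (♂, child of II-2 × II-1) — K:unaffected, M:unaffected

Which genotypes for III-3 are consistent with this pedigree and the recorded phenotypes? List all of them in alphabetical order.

K/I-1 un ·: KK|Kk
K/I-2 un ·: KK|Kk
K/II-1 un I-1×I-2: KK|Kk
K/II-2 aff ·: kk
K/II-3 un I-1×I-2: KK|Kk
K/II-4 un I-1×I-2: KK|Kk
K/II-5 aff ·: kk
K/III-1 un II-4×II-5: Kk
K/III-2 un II-4×II-5: Kk
K/III-3 un II-2×II-1: Kk
⇒ K over [I-1,I-2,II-1,II-2,II-3,II-4,II-5,III-1,III-2,III-3]: 25 consistent
M/I-1 un ·: MM|Mm
M/I-2 un ·: MM|Mm
M/II-1 un I-1×I-2: MM|Mm
M/II-2 un ·: MM|Mm
M/II-3 un I-1×I-2: MM|Mm
M/II-4 un I-1×I-2: MM|Mm
M/II-5 un ·: MM|Mm
M/III-1 un II-4×II-5: MM|Mm
M/III-2 un II-4×II-5: MM|Mm
M/III-3 un II-2×II-1: MM|Mm
⇒ M over [I-1,I-2,II-1,II-2,II-3,II-4,II-5,III-1,III-2,III-3]: 561 consistent

III-3 ∈ {Kk MM, Kk Mm}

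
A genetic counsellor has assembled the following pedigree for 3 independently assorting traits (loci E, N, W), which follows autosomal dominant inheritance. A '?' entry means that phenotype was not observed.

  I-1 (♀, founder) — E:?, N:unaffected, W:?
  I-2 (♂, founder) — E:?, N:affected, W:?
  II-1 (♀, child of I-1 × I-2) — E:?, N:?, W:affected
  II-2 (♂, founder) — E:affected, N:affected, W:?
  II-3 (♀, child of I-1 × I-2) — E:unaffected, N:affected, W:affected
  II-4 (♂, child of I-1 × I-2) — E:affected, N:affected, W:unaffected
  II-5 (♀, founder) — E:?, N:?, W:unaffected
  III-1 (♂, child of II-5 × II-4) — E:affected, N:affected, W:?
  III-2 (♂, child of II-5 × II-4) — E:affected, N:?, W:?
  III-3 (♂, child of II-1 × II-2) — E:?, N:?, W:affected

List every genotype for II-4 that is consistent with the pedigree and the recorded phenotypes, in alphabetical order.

E/I-1 ? ·: ee|Ee
E/I-2 ? ·: ee|Ee
E/II-1 ? I-1×I-2: ee|Ee|EE
E/II-2 aff ·: Ee|EE
E/II-3 un I-1×I-2: ee
E/II-4 aff I-1×I-2: Ee|EE
E/II-5 ? ·: ee|Ee|EE
E/III-1 aff II-5×II-4: Ee|EE
E/III-2 aff II-5×II-4: Ee|EE
E/III-3 ? II-1×II-2: ee|Ee|EE
⇒ E over [I-1,I-2,II-1,II-2,II-3,II-4,II-5,III-1,III-2,III-3]: 309 consistent
N/I-1 un ·: nn
N/I-2 aff ·: Nn|NN
N/II-1 ? I-1×I-2: nn|Nn
N/II-2 aff ·: Nn|NN
N/II-3 aff I-1×I-2: Nn
N/II-4 aff I-1×I-2: Nn
N/II-5 ? ·: nn|Nn|NN
N/III-1 aff II-5×II-4: Nn|NN
N/III-2 ? II-5×II-4: nn|Nn|NN
N/III-3 ? II-1×II-2: nn|Nn|NN
⇒ N over [I-1,I-2,II-1,II-2,II-3,II-4,II-5,III-1,III-2,III-3]: 156 consistent
W/I-1 ? ·: ww|Ww
W/I-2 ? ·: ww|Ww
W/II-1 aff I-1×I-2: Ww|WW
W/II-2 ? ·: ww|Ww|WW
W/II-3 aff I-1×I-2: Ww|WW
W/II-4 un I-1×I-2: ww
W/II-5 un ·: ww
W/III-1 ? II-5×II-4: ww
W/III-2 ? II-5×II-4: ww
W/III-3 aff II-1×II-2: Ww|WW
⇒ W over [I-1,I-2,II-1,II-2,II-3,II-4,II-5,III-1,III-2,III-3]: 28 consistent

II-4 ∈ {EE Nn ww, Ee Nn ww}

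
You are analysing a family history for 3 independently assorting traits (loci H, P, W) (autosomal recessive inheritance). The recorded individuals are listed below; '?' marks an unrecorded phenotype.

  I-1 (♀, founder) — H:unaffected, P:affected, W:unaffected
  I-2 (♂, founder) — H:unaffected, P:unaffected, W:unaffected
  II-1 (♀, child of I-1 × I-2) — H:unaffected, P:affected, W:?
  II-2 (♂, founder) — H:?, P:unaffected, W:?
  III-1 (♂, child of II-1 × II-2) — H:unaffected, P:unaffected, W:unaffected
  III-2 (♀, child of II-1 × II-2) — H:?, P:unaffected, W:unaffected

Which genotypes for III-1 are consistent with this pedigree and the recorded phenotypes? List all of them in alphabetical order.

III-1 ∈ {HH Pp WW, HH Pp Ww, Hh Pp WW, Hh Pp Ww}

H/I-1 un ·: HH|Hh
H/I-2 un ·: HH|Hh
H/II-1 un I-1×I-2: HH|Hh
H/II-2 ? ·: HH|Hh|hh
H/III-1 un II-1×II-2: HH|Hh
H/III-2 ? II-1×II-2: HH|Hh|hh
⇒ H over [I-1,I-2,II-1,II-2,III-1,III-2]: 60 consistent
P/I-1 aff ·: pp
P/I-2 un ·: Pp
P/II-1 aff I-1×I-2: pp
P/II-2 un ·: PP|Pp
P/III-1 un II-1×II-2: Pp
P/III-2 un II-1×II-2: Pp
⇒ P over [I-1,I-2,II-1,II-2,III-1,III-2]: 2 consistent
W/I-1 un ·: WW|Ww
W/I-2 un ·: WW|Ww
W/II-1 ? I-1×I-2: WW|Ww|ww
W/II-2 ? ·: WW|Ww|ww
W/III-1 un II-1×II-2: WW|Ww
W/III-2 un II-1×II-2: WW|Ww
⇒ W over [I-1,I-2,II-1,II-2,III-1,III-2]: 53 consistent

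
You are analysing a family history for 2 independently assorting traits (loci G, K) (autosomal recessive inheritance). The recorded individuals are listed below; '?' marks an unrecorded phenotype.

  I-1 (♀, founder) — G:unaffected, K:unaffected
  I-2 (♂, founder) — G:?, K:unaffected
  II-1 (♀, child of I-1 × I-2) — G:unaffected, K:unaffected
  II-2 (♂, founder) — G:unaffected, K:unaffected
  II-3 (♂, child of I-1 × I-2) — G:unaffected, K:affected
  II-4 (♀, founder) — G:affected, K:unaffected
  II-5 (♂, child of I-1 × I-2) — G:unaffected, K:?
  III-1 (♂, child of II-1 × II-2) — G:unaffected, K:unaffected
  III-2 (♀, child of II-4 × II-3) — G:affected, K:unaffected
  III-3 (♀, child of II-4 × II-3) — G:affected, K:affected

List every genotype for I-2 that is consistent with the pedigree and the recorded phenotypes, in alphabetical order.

G/I-1 un ·: GG|Gg
G/I-2 ? ·: GG|Gg|gg
G/II-1 un I-1×I-2: GG|Gg
G/II-2 un ·: GG|Gg
G/II-3 un I-1×I-2: Gg
G/II-4 aff ·: gg
G/II-5 un I-1×I-2: GG|Gg
G/III-1 un II-1×II-2: GG|Gg
G/III-2 aff II-4×II-3: gg
G/III-3 aff II-4×II-3: gg
⇒ G over [I-1,I-2,II-1,II-2,II-3,II-4,II-5,III-1,III-2,III-3]: 50 consistent
K/I-1 un ·: Kk
K/I-2 un ·: Kk
K/II-1 un I-1×I-2: KK|Kk
K/II-2 un ·: KK|Kk
K/II-3 aff I-1×I-2: kk
K/II-4 un ·: Kk
K/II-5 ? I-1×I-2: KK|Kk|kk
K/III-1 un II-1×II-2: KK|Kk
K/III-2 un II-4×II-3: Kk
K/III-3 aff II-4×II-3: kk
⇒ K over [I-1,I-2,II-1,II-2,II-3,II-4,II-5,III-1,III-2,III-3]: 21 consistent

I-2 ∈ {GG Kk, Gg Kk, gg Kk}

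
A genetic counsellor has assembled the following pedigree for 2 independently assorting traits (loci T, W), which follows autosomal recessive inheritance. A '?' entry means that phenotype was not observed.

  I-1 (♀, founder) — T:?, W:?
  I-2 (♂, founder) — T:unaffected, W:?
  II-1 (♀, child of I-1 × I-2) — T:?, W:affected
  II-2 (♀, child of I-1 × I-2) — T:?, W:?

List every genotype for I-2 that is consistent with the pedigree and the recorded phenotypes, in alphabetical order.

T/I-1 ? ·: TT|Tt|tt
T/I-2 un ·: TT|Tt
T/II-1 ? I-1×I-2: TT|Tt|tt
T/II-2 ? I-1×I-2: TT|Tt|tt
⇒ T over [I-1,I-2,II-1,II-2]: 23 consistent
W/I-1 ? ·: Ww|ww
W/I-2 ? ·: Ww|ww
W/II-1 aff I-1×I-2: ww
W/II-2 ? I-1×I-2: WW|Ww|ww
⇒ W over [I-1,I-2,II-1,II-2]: 8 consistent

I-2 ∈ {TT Ww, TT ww, Tt Ww, Tt ww}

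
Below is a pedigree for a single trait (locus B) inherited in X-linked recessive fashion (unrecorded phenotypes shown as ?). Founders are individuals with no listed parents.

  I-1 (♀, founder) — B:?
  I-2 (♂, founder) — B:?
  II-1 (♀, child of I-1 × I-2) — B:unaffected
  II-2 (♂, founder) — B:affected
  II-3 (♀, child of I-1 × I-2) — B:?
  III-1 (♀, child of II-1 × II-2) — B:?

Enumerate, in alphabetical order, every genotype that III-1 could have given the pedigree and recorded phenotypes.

B/I-1 ? ·: X^BX^B|X^BX^b|X^bX^b
B/I-2 ? ·: X^BY|X^bY
B/II-1 un I-1×I-2: X^BX^B|X^BX^b
B/II-2 aff ·: X^bY
B/II-3 ? I-1×I-2: X^BX^B|X^BX^b|X^bX^b
B/III-1 ? II-1×II-2: X^BX^b|X^bX^b
⇒ B over [I-1,I-2,II-1,II-2,II-3,III-1]: 15 consistent

III-1 ∈ {X^BX^b, X^bX^b}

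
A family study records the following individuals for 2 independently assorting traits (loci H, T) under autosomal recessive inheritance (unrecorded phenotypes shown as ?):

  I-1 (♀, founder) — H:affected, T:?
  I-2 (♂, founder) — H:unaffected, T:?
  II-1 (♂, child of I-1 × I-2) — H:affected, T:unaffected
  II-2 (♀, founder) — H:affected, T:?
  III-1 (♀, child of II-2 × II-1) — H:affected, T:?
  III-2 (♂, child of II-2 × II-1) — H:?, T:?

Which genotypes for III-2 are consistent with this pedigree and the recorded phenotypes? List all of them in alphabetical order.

H/I-1 aff ·: hh
H/I-2 un ·: Hh
H/II-1 aff I-1×I-2: hh
H/II-2 aff ·: hh
H/III-1 aff II-2×II-1: hh
H/III-2 ? II-2×II-1: hh
⇒ H over [I-1,I-2,II-1,II-2,III-1,III-2]: 1 consistent
T/I-1 ? ·: TT|Tt|tt
T/I-2 ? ·: TT|Tt|tt
T/II-1 un I-1×I-2: TT|Tt
T/II-2 ? ·: TT|Tt|tt
T/III-1 ? II-2×II-1: TT|Tt|tt
T/III-2 ? II-2×II-1: TT|Tt|tt
⇒ T over [I-1,I-2,II-1,II-2,III-1,III-2]: 143 consistent

III-2 ∈ {hh TT, hh Tt, hh tt}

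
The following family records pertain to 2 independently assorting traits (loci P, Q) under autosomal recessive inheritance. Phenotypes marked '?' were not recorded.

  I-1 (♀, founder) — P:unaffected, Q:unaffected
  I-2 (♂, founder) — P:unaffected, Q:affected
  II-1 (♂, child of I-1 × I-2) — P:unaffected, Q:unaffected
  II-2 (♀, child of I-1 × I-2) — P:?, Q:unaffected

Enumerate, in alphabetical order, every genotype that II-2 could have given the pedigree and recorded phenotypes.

II-2 ∈ {PP Qq, Pp Qq, pp Qq}

P/I-1 un ·: PP|Pp
P/I-2 un ·: PP|Pp
P/II-1 un I-1×I-2: PP|Pp
P/II-2 ? I-1×I-2: PP|Pp|pp
⇒ P over [I-1,I-2,II-1,II-2]: 15 consistent
Q/I-1 un ·: QQ|Qq
Q/I-2 aff ·: qq
Q/II-1 un I-1×I-2: Qq
Q/II-2 un I-1×I-2: Qq
⇒ Q over [I-1,I-2,II-1,II-2]: 2 consistent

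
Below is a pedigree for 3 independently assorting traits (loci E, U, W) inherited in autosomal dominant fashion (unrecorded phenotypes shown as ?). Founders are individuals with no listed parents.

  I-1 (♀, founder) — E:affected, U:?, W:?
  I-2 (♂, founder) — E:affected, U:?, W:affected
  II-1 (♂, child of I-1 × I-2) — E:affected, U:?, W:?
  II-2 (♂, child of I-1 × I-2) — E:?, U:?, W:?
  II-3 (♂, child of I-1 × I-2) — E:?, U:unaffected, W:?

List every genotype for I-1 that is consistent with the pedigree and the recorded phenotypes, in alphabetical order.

E/I-1 aff ·: Ee|EE
E/I-2 aff ·: Ee|EE
E/II-1 aff I-1×I-2: Ee|EE
E/II-2 ? I-1×I-2: ee|Ee|EE
E/II-3 ? I-1×I-2: ee|Ee|EE
⇒ E over [I-1,I-2,II-1,II-2,II-3]: 35 consistent
U/I-1 ? ·: uu|Uu
U/I-2 ? ·: uu|Uu
U/II-1 ? I-1×I-2: uu|Uu|UU
U/II-2 ? I-1×I-2: uu|Uu|UU
U/II-3 un I-1×I-2: uu
⇒ U over [I-1,I-2,II-1,II-2,II-3]: 18 consistent
W/I-1 ? ·: ww|Ww|WW
W/I-2 aff ·: Ww|WW
W/II-1 ? I-1×I-2: ww|Ww|WW
W/II-2 ? I-1×I-2: ww|Ww|WW
W/II-3 ? I-1×I-2: ww|Ww|WW
⇒ W over [I-1,I-2,II-1,II-2,II-3]: 53 consistent

I-1 ∈ {EE Uu WW, EE Uu Ww, EE Uu ww, EE uu WW, EE uu Ww, EE uu ww, Ee Uu WW, Ee Uu Ww, Ee Uu ww, Ee uu WW, Ee uu Ww, Ee uu ww}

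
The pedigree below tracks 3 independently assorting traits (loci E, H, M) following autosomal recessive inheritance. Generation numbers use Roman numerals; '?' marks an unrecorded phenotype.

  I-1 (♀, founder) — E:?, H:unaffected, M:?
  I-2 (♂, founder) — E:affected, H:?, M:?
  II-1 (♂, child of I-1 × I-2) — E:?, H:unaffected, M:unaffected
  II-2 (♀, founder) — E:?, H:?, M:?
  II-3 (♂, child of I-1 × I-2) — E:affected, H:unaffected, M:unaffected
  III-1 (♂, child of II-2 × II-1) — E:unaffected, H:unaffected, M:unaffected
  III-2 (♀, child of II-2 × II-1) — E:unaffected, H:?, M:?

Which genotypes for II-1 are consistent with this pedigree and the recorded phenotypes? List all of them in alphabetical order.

II-1 ∈ {Ee HH MM, Ee HH Mm, Ee Hh MM, Ee Hh Mm, ee HH MM, ee HH Mm, ee Hh MM, ee Hh Mm}

E/I-1 ? ·: Ee|ee
E/I-2 aff ·: ee
E/II-1 ? I-1×I-2: Ee|ee
E/II-2 ? ·: EE|Ee|ee
E/II-3 aff I-1×I-2: ee
E/III-1 un II-2×II-1: EE|Ee
E/III-2 un II-2×II-1: EE|Ee
⇒ E over [I-1,I-2,II-1,II-2,II-3,III-1,III-2]: 13 consistent
H/I-1 un ·: HH|Hh
H/I-2 ? ·: HH|Hh|hh
H/II-1 un I-1×I-2: HH|Hh
H/II-2 ? ·: HH|Hh|hh
H/II-3 un I-1×I-2: HH|Hh
H/III-1 un II-2×II-1: HH|Hh
H/III-2 ? II-2×II-1: HH|Hh|hh
⇒ H over [I-1,I-2,II-1,II-2,II-3,III-1,III-2]: 138 consistent
M/I-1 ? ·: MM|Mm|mm
M/I-2 ? ·: MM|Mm|mm
M/II-1 un I-1×I-2: MM|Mm
M/II-2 ? ·: MM|Mm|mm
M/II-3 un I-1×I-2: MM|Mm
M/III-1 un II-2×II-1: MM|Mm
M/III-2 ? II-2×II-1: MM|Mm|mm
⇒ M over [I-1,I-2,II-1,II-2,II-3,III-1,III-2]: 162 consistent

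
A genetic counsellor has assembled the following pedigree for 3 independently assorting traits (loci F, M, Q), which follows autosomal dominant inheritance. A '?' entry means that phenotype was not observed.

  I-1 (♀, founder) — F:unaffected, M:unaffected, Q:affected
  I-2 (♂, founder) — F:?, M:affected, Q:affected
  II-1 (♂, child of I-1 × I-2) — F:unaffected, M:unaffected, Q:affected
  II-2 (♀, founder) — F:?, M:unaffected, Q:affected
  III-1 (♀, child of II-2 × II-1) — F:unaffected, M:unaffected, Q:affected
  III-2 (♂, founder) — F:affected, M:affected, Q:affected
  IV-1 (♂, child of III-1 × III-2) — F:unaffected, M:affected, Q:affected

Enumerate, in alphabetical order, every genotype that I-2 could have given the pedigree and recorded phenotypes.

I-2 ∈ {Ff Mm QQ, Ff Mm Qq, ff Mm QQ, ff Mm Qq}

F/I-1 un ·: ff
F/I-2 ? ·: ff|Ff
F/II-1 un I-1×I-2: ff
F/II-2 ? ·: ff|Ff
F/III-1 un II-2×II-1: ff
F/III-2 aff ·: Ff
F/IV-1 un III-1×III-2: ff
⇒ F over [I-1,I-2,II-1,II-2,III-1,III-2,IV-1]: 4 consistent
M/I-1 un ·: mm
M/I-2 aff ·: Mm
M/II-1 un I-1×I-2: mm
M/II-2 un ·: mm
M/III-1 un II-2×II-1: mm
M/III-2 aff ·: Mm|MM
M/IV-1 aff III-1×III-2: Mm
⇒ M over [I-1,I-2,II-1,II-2,III-1,III-2,IV-1]: 2 consistent
Q/I-1 aff ·: Qq|QQ
Q/I-2 aff ·: Qq|QQ
Q/II-1 aff I-1×I-2: Qq|QQ
Q/II-2 aff ·: Qq|QQ
Q/III-1 aff II-2×II-1: Qq|QQ
Q/III-2 aff ·: Qq|QQ
Q/IV-1 aff III-1×III-2: Qq|QQ
⇒ Q over [I-1,I-2,II-1,II-2,III-1,III-2,IV-1]: 82 consistent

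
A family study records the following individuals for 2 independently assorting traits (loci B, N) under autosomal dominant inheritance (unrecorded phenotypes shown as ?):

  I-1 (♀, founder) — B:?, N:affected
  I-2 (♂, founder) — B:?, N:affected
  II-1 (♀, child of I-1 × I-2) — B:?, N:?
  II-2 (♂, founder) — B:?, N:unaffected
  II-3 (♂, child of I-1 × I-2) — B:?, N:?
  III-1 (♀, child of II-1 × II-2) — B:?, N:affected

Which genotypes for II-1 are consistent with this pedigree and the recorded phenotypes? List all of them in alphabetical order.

II-1 ∈ {BB NN, BB Nn, Bb NN, Bb Nn, bb NN, bb Nn}

B/I-1 ? ·: bb|Bb|BB
B/I-2 ? ·: bb|Bb|BB
B/II-1 ? I-1×I-2: bb|Bb|BB
B/II-2 ? ·: bb|Bb|BB
B/II-3 ? I-1×I-2: bb|Bb|BB
B/III-1 ? II-1×II-2: bb|Bb|BB
⇒ B over [I-1,I-2,II-1,II-2,II-3,III-1]: 155 consistent
N/I-1 aff ·: Nn|NN
N/I-2 aff ·: Nn|NN
N/II-1 ? I-1×I-2: Nn|NN
N/II-2 un ·: nn
N/II-3 ? I-1×I-2: nn|Nn|NN
N/III-1 aff II-1×II-2: Nn
⇒ N over [I-1,I-2,II-1,II-2,II-3,III-1]: 15 consistent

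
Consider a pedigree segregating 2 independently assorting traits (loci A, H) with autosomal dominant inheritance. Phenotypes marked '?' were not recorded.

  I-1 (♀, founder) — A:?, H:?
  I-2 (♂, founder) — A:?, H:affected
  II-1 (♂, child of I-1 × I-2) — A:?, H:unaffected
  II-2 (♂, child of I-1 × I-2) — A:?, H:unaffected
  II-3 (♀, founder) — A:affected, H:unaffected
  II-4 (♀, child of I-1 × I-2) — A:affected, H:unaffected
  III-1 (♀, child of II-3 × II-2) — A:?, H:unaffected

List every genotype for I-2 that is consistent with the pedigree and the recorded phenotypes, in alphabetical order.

I-2 ∈ {AA Hh, Aa Hh, aa Hh}

A/I-1 ? ·: aa|Aa|AA
A/I-2 ? ·: aa|Aa|AA
A/II-1 ? I-1×I-2: aa|Aa|AA
A/II-2 ? I-1×I-2: aa|Aa|AA
A/II-3 aff ·: Aa|AA
A/II-4 aff I-1×I-2: Aa|AA
A/III-1 ? II-3×II-2: aa|Aa|AA
⇒ A over [I-1,I-2,II-1,II-2,II-3,II-4,III-1]: 175 consistent
H/I-1 ? ·: hh|Hh
H/I-2 aff ·: Hh
H/II-1 un I-1×I-2: hh
H/II-2 un I-1×I-2: hh
H/II-3 un ·: hh
H/II-4 un I-1×I-2: hh
H/III-1 un II-3×II-2: hh
⇒ H over [I-1,I-2,II-1,II-2,II-3,II-4,III-1]: 2 consistent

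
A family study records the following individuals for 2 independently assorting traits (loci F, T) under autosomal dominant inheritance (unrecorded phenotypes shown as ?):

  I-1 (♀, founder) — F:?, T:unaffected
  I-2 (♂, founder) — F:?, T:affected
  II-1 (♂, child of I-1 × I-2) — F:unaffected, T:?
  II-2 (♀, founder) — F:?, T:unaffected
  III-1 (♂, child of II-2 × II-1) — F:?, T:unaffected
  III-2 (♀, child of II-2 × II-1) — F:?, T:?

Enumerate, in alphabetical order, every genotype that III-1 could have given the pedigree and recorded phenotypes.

F/I-1 ? ·: ff|Ff
F/I-2 ? ·: ff|Ff
F/II-1 un I-1×I-2: ff
F/II-2 ? ·: ff|Ff|FF
F/III-1 ? II-2×II-1: ff|Ff
F/III-2 ? II-2×II-1: ff|Ff
⇒ F over [I-1,I-2,II-1,II-2,III-1,III-2]: 24 consistent
T/I-1 un ·: tt
T/I-2 aff ·: Tt|TT
T/II-1 ? I-1×I-2: tt|Tt
T/II-2 un ·: tt
T/III-1 un II-2×II-1: tt
T/III-2 ? II-2×II-1: tt|Tt
⇒ T over [I-1,I-2,II-1,II-2,III-1,III-2]: 5 consistent

III-1 ∈ {Ff tt, ff tt}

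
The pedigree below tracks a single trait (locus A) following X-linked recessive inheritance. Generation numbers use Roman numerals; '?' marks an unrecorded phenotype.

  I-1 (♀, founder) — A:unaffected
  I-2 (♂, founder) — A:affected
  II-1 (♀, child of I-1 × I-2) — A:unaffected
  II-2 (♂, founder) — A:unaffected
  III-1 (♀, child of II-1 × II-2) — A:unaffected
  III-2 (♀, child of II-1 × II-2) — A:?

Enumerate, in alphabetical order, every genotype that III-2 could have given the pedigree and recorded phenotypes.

III-2 ∈ {X^AX^A, X^AX^a}

A/I-1 un ·: X^AX^A|X^AX^a
A/I-2 aff ·: X^aY
A/II-1 un I-1×I-2: X^AX^a
A/II-2 un ·: X^AY
A/III-1 un II-1×II-2: X^AX^A|X^AX^a
A/III-2 ? II-1×II-2: X^AX^A|X^AX^a
⇒ A over [I-1,I-2,II-1,II-2,III-1,III-2]: 8 consistent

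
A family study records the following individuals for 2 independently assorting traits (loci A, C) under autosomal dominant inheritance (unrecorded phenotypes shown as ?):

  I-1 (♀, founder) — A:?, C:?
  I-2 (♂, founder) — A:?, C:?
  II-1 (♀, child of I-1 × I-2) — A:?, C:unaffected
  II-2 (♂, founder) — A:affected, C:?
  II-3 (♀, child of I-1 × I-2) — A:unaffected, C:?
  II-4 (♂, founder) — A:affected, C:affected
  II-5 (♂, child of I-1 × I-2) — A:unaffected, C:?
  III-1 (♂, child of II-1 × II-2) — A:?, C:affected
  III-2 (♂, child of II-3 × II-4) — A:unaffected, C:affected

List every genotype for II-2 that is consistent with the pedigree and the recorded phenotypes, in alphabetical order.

A/I-1 ? ·: aa|Aa
A/I-2 ? ·: aa|Aa
A/II-1 ? I-1×I-2: aa|Aa|AA
A/II-2 aff ·: Aa|AA
A/II-3 un I-1×I-2: aa
A/II-4 aff ·: Aa
A/II-5 un I-1×I-2: aa
A/III-1 ? II-1×II-2: aa|Aa|AA
A/III-2 un II-3×II-4: aa
⇒ A over [I-1,I-2,II-1,II-2,II-3,II-4,II-5,III-1,III-2]: 30 consistent
C/I-1 ? ·: cc|Cc
C/I-2 ? ·: cc|Cc
C/II-1 un I-1×I-2: cc
C/II-2 ? ·: Cc|CC
C/II-3 ? I-1×I-2: cc|Cc|CC
C/II-4 aff ·: Cc|CC
C/II-5 ? I-1×I-2: cc|Cc|CC
C/III-1 aff II-1×II-2: Cc
C/III-2 aff II-3×II-4: Cc|CC
⇒ C over [I-1,I-2,II-1,II-2,II-3,II-4,II-5,III-1,III-2]: 106 consistent

II-2 ∈ {AA CC, AA Cc, Aa CC, Aa Cc}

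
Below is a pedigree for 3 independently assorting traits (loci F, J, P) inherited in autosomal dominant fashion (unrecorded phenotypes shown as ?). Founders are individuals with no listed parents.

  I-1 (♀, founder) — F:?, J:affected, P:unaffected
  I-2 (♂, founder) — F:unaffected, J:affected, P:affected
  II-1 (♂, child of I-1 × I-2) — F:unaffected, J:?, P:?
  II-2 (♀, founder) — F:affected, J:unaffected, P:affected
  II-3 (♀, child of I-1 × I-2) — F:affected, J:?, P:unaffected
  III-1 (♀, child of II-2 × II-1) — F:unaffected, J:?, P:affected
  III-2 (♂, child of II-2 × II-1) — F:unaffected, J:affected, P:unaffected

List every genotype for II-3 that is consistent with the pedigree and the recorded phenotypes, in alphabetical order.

F/I-1 ? ·: Ff
F/I-2 un ·: ff
F/II-1 un I-1×I-2: ff
F/II-2 aff ·: Ff
F/II-3 aff I-1×I-2: Ff
F/III-1 un II-2×II-1: ff
F/III-2 un II-2×II-1: ff
⇒ F over [I-1,I-2,II-1,II-2,II-3,III-1,III-2]: 1 consistent
J/I-1 aff ·: Jj|JJ
J/I-2 aff ·: Jj|JJ
J/II-1 ? I-1×I-2: Jj|JJ
J/II-2 un ·: jj
J/II-3 ? I-1×I-2: jj|Jj|JJ
J/III-1 ? II-2×II-1: jj|Jj
J/III-2 aff II-2×II-1: Jj
⇒ J over [I-1,I-2,II-1,II-2,II-3,III-1,III-2]: 22 consistent
P/I-1 un ·: pp
P/I-2 aff ·: Pp
P/II-1 ? I-1×I-2: pp|Pp
P/II-2 aff ·: Pp
P/II-3 un I-1×I-2: pp
P/III-1 aff II-2×II-1: Pp|PP
P/III-2 un II-2×II-1: pp
⇒ P over [I-1,I-2,II-1,II-2,II-3,III-1,III-2]: 3 consistent

II-3 ∈ {Ff JJ pp, Ff Jj pp, Ff jj pp}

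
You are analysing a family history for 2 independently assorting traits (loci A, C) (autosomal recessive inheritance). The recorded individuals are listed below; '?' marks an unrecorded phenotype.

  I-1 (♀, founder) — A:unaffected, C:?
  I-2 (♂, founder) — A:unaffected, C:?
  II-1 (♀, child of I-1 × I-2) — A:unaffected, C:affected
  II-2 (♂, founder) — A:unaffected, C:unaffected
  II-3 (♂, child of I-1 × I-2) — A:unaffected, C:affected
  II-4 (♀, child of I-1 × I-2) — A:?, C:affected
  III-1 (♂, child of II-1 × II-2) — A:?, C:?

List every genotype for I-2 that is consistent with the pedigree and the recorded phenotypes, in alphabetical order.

I-2 ∈ {AA Cc, AA cc, Aa Cc, Aa cc}

A/I-1 un ·: AA|Aa
A/I-2 un ·: AA|Aa
A/II-1 un I-1×I-2: AA|Aa
A/II-2 un ·: AA|Aa
A/II-3 un I-1×I-2: AA|Aa
A/II-4 ? I-1×I-2: AA|Aa|aa
A/III-1 ? II-1×II-2: AA|Aa|aa
⇒ A over [I-1,I-2,II-1,II-2,II-3,II-4,III-1]: 115 consistent
C/I-1 ? ·: Cc|cc
C/I-2 ? ·: Cc|cc
C/II-1 aff I-1×I-2: cc
C/II-2 un ·: CC|Cc
C/II-3 aff I-1×I-2: cc
C/II-4 aff I-1×I-2: cc
C/III-1 ? II-1×II-2: Cc|cc
⇒ C over [I-1,I-2,II-1,II-2,II-3,II-4,III-1]: 12 consistent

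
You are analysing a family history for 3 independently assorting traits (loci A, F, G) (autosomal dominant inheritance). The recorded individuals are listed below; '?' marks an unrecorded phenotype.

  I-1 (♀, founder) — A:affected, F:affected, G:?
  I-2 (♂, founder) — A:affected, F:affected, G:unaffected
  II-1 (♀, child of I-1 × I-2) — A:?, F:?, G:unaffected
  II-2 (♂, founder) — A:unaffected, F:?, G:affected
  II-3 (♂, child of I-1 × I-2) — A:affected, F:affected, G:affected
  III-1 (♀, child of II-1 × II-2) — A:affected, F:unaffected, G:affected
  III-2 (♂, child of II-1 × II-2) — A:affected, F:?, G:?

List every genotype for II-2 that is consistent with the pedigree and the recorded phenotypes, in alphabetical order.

II-2 ∈ {aa Ff GG, aa Ff Gg, aa ff GG, aa ff Gg}

A/I-1 aff ·: Aa|AA
A/I-2 aff ·: Aa|AA
A/II-1 ? I-1×I-2: Aa|AA
A/II-2 un ·: aa
A/II-3 aff I-1×I-2: Aa|AA
A/III-1 aff II-1×II-2: Aa
A/III-2 aff II-1×II-2: Aa
⇒ A over [I-1,I-2,II-1,II-2,II-3,III-1,III-2]: 13 consistent
F/I-1 aff ·: Ff|FF
F/I-2 aff ·: Ff|FF
F/II-1 ? I-1×I-2: ff|Ff
F/II-2 ? ·: ff|Ff
F/II-3 aff I-1×I-2: Ff|FF
F/III-1 un II-1×II-2: ff
F/III-2 ? II-1×II-2: ff|Ff|FF
⇒ F over [I-1,I-2,II-1,II-2,II-3,III-1,III-2]: 36 consistent
G/I-1 ? ·: Gg
G/I-2 un ·: gg
G/II-1 un I-1×I-2: gg
G/II-2 aff ·: Gg|GG
G/II-3 aff I-1×I-2: Gg
G/III-1 aff II-1×II-2: Gg
G/III-2 ? II-1×II-2: gg|Gg
⇒ G over [I-1,I-2,II-1,II-2,II-3,III-1,III-2]: 3 consistent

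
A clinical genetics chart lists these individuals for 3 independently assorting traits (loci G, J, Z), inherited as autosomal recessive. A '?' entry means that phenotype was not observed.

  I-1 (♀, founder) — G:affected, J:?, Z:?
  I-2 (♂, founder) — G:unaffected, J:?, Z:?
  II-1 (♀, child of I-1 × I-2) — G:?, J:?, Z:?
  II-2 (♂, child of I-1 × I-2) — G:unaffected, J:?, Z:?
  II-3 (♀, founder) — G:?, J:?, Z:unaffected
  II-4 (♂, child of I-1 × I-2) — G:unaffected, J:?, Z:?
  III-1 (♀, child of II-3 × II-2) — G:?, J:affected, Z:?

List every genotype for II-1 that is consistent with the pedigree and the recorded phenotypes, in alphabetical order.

G/I-1 aff ·: gg
G/I-2 un ·: GG|Gg
G/II-1 ? I-1×I-2: Gg|gg
G/II-2 un I-1×I-2: Gg
G/II-3 ? ·: GG|Gg|gg
G/II-4 un I-1×I-2: Gg
G/III-1 ? II-3×II-2: GG|Gg|gg
⇒ G over [I-1,I-2,II-1,II-2,II-3,II-4,III-1]: 21 consistent
J/I-1 ? ·: JJ|Jj|jj
J/I-2 ? ·: JJ|Jj|jj
J/II-1 ? I-1×I-2: JJ|Jj|jj
J/II-2 ? I-1×I-2: Jj|jj
J/II-3 ? ·: Jj|jj
J/II-4 ? I-1×I-2: JJ|Jj|jj
J/III-1 aff II-3×II-2: jj
⇒ J over [I-1,I-2,II-1,II-2,II-3,II-4,III-1]: 90 consistent
Z/I-1 ? ·: ZZ|Zz|zz
Z/I-2 ? ·: ZZ|Zz|zz
Z/II-1 ? I-1×I-2: ZZ|Zz|zz
Z/II-2 ? I-1×I-2: ZZ|Zz|zz
Z/II-3 un ·: ZZ|Zz
Z/II-4 ? I-1×I-2: ZZ|Zz|zz
Z/III-1 ? II-3×II-2: ZZ|Zz|zz
⇒ Z over [I-1,I-2,II-1,II-2,II-3,II-4,III-1]: 243 consistent

II-1 ∈ {Gg JJ ZZ, Gg JJ Zz, Gg JJ zz, Gg Jj ZZ, Gg Jj Zz, Gg Jj zz, Gg jj ZZ, Gg jj Zz, Gg jj zz, gg JJ ZZ, gg JJ Zz, gg JJ zz, gg Jj ZZ, gg Jj Zz, gg Jj zz, gg jj ZZ, gg jj Zz, gg jj zz}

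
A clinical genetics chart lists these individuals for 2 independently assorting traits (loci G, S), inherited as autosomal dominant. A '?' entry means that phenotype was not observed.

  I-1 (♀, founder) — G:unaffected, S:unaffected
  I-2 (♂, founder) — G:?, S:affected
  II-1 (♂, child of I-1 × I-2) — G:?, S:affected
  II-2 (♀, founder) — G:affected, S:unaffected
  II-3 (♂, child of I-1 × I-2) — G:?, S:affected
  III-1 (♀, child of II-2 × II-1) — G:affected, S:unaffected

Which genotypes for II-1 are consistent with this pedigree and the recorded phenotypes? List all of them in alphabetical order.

II-1 ∈ {Gg Ss, gg Ss}

G/I-1 un ·: gg
G/I-2 ? ·: gg|Gg|GG
G/II-1 ? I-1×I-2: gg|Gg
G/II-2 aff ·: Gg|GG
G/II-3 ? I-1×I-2: gg|Gg
G/III-1 aff II-2×II-1: Gg|GG
⇒ G over [I-1,I-2,II-1,II-2,II-3,III-1]: 18 consistent
S/I-1 un ·: ss
S/I-2 aff ·: Ss|SS
S/II-1 aff I-1×I-2: Ss
S/II-2 un ·: ss
S/II-3 aff I-1×I-2: Ss
S/III-1 un II-2×II-1: ss
⇒ S over [I-1,I-2,II-1,II-2,II-3,III-1]: 2 consistent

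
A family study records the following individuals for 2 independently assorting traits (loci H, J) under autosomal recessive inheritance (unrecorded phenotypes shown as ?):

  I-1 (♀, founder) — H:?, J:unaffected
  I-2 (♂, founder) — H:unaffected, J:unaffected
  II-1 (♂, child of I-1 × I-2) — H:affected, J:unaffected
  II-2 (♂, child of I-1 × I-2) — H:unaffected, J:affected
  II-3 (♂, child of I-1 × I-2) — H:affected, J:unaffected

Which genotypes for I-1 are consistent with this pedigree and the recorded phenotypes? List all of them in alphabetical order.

H/I-1 ? ·: Hh|hh
H/I-2 un ·: Hh
H/II-1 aff I-1×I-2: hh
H/II-2 un I-1×I-2: HH|Hh
H/II-3 aff I-1×I-2: hh
⇒ H over [I-1,I-2,II-1,II-2,II-3]: 3 consistent
J/I-1 un ·: Jj
J/I-2 un ·: Jj
J/II-1 un I-1×I-2: JJ|Jj
J/II-2 aff I-1×I-2: jj
J/II-3 un I-1×I-2: JJ|Jj
⇒ J over [I-1,I-2,II-1,II-2,II-3]: 4 consistent

I-1 ∈ {Hh Jj, hh Jj}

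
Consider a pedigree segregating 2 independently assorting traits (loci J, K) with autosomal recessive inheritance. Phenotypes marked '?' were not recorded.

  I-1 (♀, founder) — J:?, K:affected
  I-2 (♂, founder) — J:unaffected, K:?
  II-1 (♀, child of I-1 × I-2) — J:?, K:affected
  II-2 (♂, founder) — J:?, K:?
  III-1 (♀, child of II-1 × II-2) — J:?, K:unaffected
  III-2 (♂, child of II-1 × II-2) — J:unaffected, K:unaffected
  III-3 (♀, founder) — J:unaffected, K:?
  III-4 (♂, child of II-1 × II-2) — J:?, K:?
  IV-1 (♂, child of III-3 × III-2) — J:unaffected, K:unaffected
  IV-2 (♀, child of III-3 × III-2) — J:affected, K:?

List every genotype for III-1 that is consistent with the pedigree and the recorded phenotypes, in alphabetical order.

J/I-1 ? ·: JJ|Jj|jj
J/I-2 un ·: JJ|Jj
J/II-1 ? I-1×I-2: JJ|Jj|jj
J/II-2 ? ·: JJ|Jj|jj
J/III-1 ? II-1×II-2: JJ|Jj|jj
J/III-2 un II-1×II-2: Jj
J/III-3 un ·: Jj
J/III-4 ? II-1×II-2: JJ|Jj|jj
J/IV-1 un III-3×III-2: JJ|Jj
J/IV-2 aff III-3×III-2: jj
⇒ J over [I-1,I-2,II-1,II-2,III-1,III-2,III-3,III-4,IV-1,IV-2]: 230 consistent
K/I-1 aff ·: kk
K/I-2 ? ·: Kk|kk
K/II-1 aff I-1×I-2: kk
K/II-2 ? ·: KK|Kk
K/III-1 un II-1×II-2: Kk
K/III-2 un II-1×II-2: Kk
K/III-3 ? ·: KK|Kk|kk
K/III-4 ? II-1×II-2: Kk|kk
K/IV-1 un III-3×III-2: KK|Kk
K/IV-2 ? III-3×III-2: KK|Kk|kk
⇒ K over [I-1,I-2,II-1,II-2,III-1,III-2,III-3,III-4,IV-1,IV-2]: 72 consistent

III-1 ∈ {JJ Kk, Jj Kk, jj Kk}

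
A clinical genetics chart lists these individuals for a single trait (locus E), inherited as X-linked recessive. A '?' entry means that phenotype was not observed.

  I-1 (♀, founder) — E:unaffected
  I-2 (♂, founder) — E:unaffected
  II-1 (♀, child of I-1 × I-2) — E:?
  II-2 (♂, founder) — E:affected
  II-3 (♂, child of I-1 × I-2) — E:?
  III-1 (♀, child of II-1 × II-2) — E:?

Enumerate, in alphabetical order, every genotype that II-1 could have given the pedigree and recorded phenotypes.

II-1 ∈ {X^EX^E, X^EX^e}

E/I-1 un ·: X^EX^E|X^EX^e
E/I-2 un ·: X^EY
E/II-1 ? I-1×I-2: X^EX^E|X^EX^e
E/II-2 aff ·: X^eY
E/II-3 ? I-1×I-2: X^EY|X^eY
E/III-1 ? II-1×II-2: X^EX^e|X^eX^e
⇒ E over [I-1,I-2,II-1,II-2,II-3,III-1]: 7 consistent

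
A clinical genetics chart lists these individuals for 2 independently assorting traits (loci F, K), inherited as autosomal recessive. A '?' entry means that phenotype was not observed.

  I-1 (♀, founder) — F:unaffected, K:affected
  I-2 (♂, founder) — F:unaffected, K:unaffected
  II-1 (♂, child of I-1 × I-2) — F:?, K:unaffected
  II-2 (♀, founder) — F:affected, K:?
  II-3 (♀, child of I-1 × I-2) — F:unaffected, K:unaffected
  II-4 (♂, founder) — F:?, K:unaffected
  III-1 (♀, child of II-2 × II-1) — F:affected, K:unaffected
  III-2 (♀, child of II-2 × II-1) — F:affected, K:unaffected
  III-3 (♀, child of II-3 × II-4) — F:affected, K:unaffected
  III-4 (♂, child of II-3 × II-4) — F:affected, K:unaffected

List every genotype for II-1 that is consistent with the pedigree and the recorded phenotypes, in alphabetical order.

II-1 ∈ {Ff Kk, ff Kk}

F/I-1 un ·: FF|Ff
F/I-2 un ·: FF|Ff
F/II-1 ? I-1×I-2: Ff|ff
F/II-2 aff ·: ff
F/II-3 un I-1×I-2: Ff
F/II-4 ? ·: Ff|ff
F/III-1 aff II-2×II-1: ff
F/III-2 aff II-2×II-1: ff
F/III-3 aff II-3×II-4: ff
F/III-4 aff II-3×II-4: ff
⇒ F over [I-1,I-2,II-1,II-2,II-3,II-4,III-1,III-2,III-3,III-4]: 8 consistent
K/I-1 aff ·: kk
K/I-2 un ·: KK|Kk
K/II-1 un I-1×I-2: Kk
K/II-2 ? ·: KK|Kk|kk
K/II-3 un I-1×I-2: Kk
K/II-4 un ·: KK|Kk
K/III-1 un II-2×II-1: KK|Kk
K/III-2 un II-2×II-1: KK|Kk
K/III-3 un II-3×II-4: KK|Kk
K/III-4 un II-3×II-4: KK|Kk
⇒ K over [I-1,I-2,II-1,II-2,II-3,II-4,III-1,III-2,III-3,III-4]: 144 consistent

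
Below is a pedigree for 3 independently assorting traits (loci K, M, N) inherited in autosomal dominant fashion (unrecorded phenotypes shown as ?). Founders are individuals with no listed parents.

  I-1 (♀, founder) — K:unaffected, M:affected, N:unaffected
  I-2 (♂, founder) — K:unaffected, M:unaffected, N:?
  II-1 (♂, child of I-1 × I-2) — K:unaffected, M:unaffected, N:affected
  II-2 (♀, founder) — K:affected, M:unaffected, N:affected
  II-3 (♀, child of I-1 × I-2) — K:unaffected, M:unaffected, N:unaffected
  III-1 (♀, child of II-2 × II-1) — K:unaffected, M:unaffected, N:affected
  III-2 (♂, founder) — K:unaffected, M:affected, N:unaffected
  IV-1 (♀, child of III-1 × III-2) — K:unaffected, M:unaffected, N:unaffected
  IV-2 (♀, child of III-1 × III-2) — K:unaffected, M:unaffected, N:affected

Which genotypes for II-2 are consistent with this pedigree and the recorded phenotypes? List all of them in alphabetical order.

K/I-1 un ·: kk
K/I-2 un ·: kk
K/II-1 un I-1×I-2: kk
K/II-2 aff ·: Kk
K/II-3 un I-1×I-2: kk
K/III-1 un II-2×II-1: kk
K/III-2 un ·: kk
K/IV-1 un III-1×III-2: kk
K/IV-2 un III-1×III-2: kk
⇒ K over [I-1,I-2,II-1,II-2,II-3,III-1,III-2,IV-1,IV-2]: 1 consistent
M/I-1 aff ·: Mm
M/I-2 un ·: mm
M/II-1 un I-1×I-2: mm
M/II-2 un ·: mm
M/II-3 un I-1×I-2: mm
M/III-1 un II-2×II-1: mm
M/III-2 aff ·: Mm
M/IV-1 un III-1×III-2: mm
M/IV-2 un III-1×III-2: mm
⇒ M over [I-1,I-2,II-1,II-2,II-3,III-1,III-2,IV-1,IV-2]: 1 consistent
N/I-1 un ·: nn
N/I-2 ? ·: Nn
N/II-1 aff I-1×I-2: Nn
N/II-2 aff ·: Nn|NN
N/II-3 un I-1×I-2: nn
N/III-1 aff II-2×II-1: Nn
N/III-2 un ·: nn
N/IV-1 un III-1×III-2: nn
N/IV-2 aff III-1×III-2: Nn
⇒ N over [I-1,I-2,II-1,II-2,II-3,III-1,III-2,IV-1,IV-2]: 2 consistent

II-2 ∈ {Kk mm NN, Kk mm Nn}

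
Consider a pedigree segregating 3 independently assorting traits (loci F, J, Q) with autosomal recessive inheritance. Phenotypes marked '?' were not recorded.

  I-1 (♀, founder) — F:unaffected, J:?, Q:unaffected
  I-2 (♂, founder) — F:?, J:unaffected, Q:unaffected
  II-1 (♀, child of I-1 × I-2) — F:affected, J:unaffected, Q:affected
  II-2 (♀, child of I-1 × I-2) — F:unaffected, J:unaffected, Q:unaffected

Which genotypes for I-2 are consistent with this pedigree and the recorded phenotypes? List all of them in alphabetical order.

F/I-1 un ·: Ff
F/I-2 ? ·: Ff|ff
F/II-1 aff I-1×I-2: ff
F/II-2 un I-1×I-2: FF|Ff
⇒ F over [I-1,I-2,II-1,II-2]: 3 consistent
J/I-1 ? ·: JJ|Jj|jj
J/I-2 un ·: JJ|Jj
J/II-1 un I-1×I-2: JJ|Jj
J/II-2 un I-1×I-2: JJ|Jj
⇒ J over [I-1,I-2,II-1,II-2]: 15 consistent
Q/I-1 un ·: Qq
Q/I-2 un ·: Qq
Q/II-1 aff I-1×I-2: qq
Q/II-2 un I-1×I-2: QQ|Qq
⇒ Q over [I-1,I-2,II-1,II-2]: 2 consistent

I-2 ∈ {Ff JJ Qq, Ff Jj Qq, ff JJ Qq, ff Jj Qq}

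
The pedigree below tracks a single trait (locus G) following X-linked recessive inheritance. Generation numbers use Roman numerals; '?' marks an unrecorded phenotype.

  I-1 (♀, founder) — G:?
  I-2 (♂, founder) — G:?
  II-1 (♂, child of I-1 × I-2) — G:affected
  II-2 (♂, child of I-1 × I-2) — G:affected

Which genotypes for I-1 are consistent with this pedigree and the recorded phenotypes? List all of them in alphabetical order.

G/I-1 ? ·: X^GX^g|X^gX^g
G/I-2 ? ·: X^GY|X^gY
G/II-1 aff I-1×I-2: X^gY
G/II-2 aff I-1×I-2: X^gY
⇒ G over [I-1,I-2,II-1,II-2]: 4 consistent

I-1 ∈ {X^GX^g, X^gX^g}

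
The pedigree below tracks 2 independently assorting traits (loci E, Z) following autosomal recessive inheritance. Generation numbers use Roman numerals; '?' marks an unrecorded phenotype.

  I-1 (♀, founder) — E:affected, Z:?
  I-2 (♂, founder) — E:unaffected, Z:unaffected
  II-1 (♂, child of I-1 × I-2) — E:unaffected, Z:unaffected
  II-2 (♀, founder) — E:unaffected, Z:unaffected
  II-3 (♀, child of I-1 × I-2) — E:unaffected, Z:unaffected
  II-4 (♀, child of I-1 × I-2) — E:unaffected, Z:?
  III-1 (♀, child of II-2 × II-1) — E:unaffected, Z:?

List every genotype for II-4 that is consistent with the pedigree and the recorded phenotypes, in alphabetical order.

E/I-1 aff ·: ee
E/I-2 un ·: EE|Ee
E/II-1 un I-1×I-2: Ee
E/II-2 un ·: EE|Ee
E/II-3 un I-1×I-2: Ee
E/II-4 un I-1×I-2: Ee
E/III-1 un II-2×II-1: EE|Ee
⇒ E over [I-1,I-2,II-1,II-2,II-3,II-4,III-1]: 8 consistent
Z/I-1 ? ·: ZZ|Zz|zz
Z/I-2 un ·: ZZ|Zz
Z/II-1 un I-1×I-2: ZZ|Zz
Z/II-2 un ·: ZZ|Zz
Z/II-3 un I-1×I-2: ZZ|Zz
Z/II-4 ? I-1×I-2: ZZ|Zz|zz
Z/III-1 ? II-2×II-1: ZZ|Zz|zz
⇒ Z over [I-1,I-2,II-1,II-2,II-3,II-4,III-1]: 130 consistent

II-4 ∈ {Ee ZZ, Ee Zz, Ee zz}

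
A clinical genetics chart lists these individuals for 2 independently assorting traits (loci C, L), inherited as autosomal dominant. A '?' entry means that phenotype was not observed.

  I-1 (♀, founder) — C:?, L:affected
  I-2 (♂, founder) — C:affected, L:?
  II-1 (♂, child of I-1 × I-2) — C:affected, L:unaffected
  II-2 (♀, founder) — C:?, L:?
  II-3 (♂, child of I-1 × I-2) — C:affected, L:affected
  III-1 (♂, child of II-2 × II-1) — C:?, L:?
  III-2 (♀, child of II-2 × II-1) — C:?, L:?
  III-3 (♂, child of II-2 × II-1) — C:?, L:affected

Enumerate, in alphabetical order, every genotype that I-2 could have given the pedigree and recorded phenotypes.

I-2 ∈ {CC Ll, CC ll, Cc Ll, Cc ll}

C/I-1 ? ·: cc|Cc|CC
C/I-2 aff ·: Cc|CC
C/II-1 aff I-1×I-2: Cc|CC
C/II-2 ? ·: cc|Cc|CC
C/II-3 aff I-1×I-2: Cc|CC
C/III-1 ? II-2×II-1: cc|Cc|CC
C/III-2 ? II-2×II-1: cc|Cc|CC
C/III-3 ? II-2×II-1: cc|Cc|CC
⇒ C over [I-1,I-2,II-1,II-2,II-3,III-1,III-2,III-3]: 414 consistent
L/I-1 aff ·: Ll
L/I-2 ? ·: ll|Ll
L/II-1 un I-1×I-2: ll
L/II-2 ? ·: Ll|LL
L/II-3 aff I-1×I-2: Ll|LL
L/III-1 ? II-2×II-1: ll|Ll
L/III-2 ? II-2×II-1: ll|Ll
L/III-3 aff II-2×II-1: Ll
⇒ L over [I-1,I-2,II-1,II-2,II-3,III-1,III-2,III-3]: 15 consistent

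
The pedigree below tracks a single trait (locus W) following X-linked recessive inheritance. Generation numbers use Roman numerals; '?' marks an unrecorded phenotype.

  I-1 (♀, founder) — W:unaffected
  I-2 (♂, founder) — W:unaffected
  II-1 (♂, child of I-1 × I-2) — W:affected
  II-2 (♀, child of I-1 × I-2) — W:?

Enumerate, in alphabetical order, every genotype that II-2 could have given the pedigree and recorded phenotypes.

II-2 ∈ {X^WX^W, X^WX^w}

W/I-1 un ·: X^WX^w
W/I-2 un ·: X^WY
W/II-1 aff I-1×I-2: X^wY
W/II-2 ? I-1×I-2: X^WX^W|X^WX^w
⇒ W over [I-1,I-2,II-1,II-2]: 2 consistent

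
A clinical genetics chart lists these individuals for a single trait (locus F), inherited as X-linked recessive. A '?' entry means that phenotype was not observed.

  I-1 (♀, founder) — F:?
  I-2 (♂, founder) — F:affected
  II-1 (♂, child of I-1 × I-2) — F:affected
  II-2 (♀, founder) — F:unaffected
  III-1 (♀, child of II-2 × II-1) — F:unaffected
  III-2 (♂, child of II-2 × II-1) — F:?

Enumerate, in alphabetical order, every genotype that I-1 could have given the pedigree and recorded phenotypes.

F/I-1 ? ·: X^FX^f|X^fX^f
F/I-2 aff ·: X^fY
F/II-1 aff I-1×I-2: X^fY
F/II-2 un ·: X^FX^F|X^FX^f
F/III-1 un II-2×II-1: X^FX^f
F/III-2 ? II-2×II-1: X^FY|X^fY
⇒ F over [I-1,I-2,II-1,II-2,III-1,III-2]: 6 consistent

I-1 ∈ {X^FX^f, X^fX^f}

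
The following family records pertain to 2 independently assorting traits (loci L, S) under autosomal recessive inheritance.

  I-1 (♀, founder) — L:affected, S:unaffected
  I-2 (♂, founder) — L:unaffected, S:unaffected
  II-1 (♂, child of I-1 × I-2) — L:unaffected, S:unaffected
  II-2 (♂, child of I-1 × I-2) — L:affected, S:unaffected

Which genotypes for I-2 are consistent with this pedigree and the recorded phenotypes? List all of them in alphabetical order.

L/I-1 aff ·: ll
L/I-2 un ·: Ll
L/II-1 un I-1×I-2: Ll
L/II-2 aff I-1×I-2: ll
⇒ L over [I-1,I-2,II-1,II-2]: 1 consistent
S/I-1 un ·: SS|Ss
S/I-2 un ·: SS|Ss
S/II-1 un I-1×I-2: SS|Ss
S/II-2 un I-1×I-2: SS|Ss
⇒ S over [I-1,I-2,II-1,II-2]: 13 consistent

I-2 ∈ {Ll SS, Ll Ss}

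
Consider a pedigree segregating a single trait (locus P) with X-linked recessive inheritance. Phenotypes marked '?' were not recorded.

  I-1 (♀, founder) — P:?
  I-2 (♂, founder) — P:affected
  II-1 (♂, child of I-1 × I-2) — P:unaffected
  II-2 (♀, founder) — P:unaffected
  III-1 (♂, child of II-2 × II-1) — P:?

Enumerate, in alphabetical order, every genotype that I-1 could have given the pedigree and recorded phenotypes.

I-1 ∈ {X^PX^P, X^PX^p}

P/I-1 ? ·: X^PX^P|X^PX^p
P/I-2 aff ·: X^pY
P/II-1 un I-1×I-2: X^PY
P/II-2 un ·: X^PX^P|X^PX^p
P/III-1 ? II-2×II-1: X^PY|X^pY
⇒ P over [I-1,I-2,II-1,II-2,III-1]: 6 consistent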